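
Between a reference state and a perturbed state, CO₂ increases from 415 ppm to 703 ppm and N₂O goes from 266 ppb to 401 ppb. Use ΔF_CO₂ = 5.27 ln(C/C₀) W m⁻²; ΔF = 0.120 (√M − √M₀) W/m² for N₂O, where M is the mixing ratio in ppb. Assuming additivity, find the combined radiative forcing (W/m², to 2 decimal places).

CO₂: 5.27 × ln(703/415) = 5.27 × ln(1.69398) = 5.27 × 0.52708 = 2.7777 W/m².
N₂O: 0.120 × (√401 − √266) = 0.120 × (20.0250 − 16.3095) = 0.120 × 3.7155 = 0.4459 W/m².
Total ΔF = 2.7777 + 0.4459 = 3.2236 W/m².

ΔF = 3.22 W/m²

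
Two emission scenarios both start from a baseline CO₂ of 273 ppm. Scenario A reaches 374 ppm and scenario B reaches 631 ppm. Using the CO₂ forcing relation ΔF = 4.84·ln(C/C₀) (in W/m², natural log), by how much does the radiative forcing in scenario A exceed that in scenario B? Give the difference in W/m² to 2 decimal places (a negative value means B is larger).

ΔF_A − ΔF_B = -2.53 W/m²

ΔF_A = 4.84 ln(374/273) = 4.84 × 0.31478 = 1.5235 W/m².
ΔF_B = 4.84 ln(631/273) = 4.84 × 0.83783 = 4.0551 W/m².
Difference: 1.5235 − 4.0551 = -2.5316 W/m².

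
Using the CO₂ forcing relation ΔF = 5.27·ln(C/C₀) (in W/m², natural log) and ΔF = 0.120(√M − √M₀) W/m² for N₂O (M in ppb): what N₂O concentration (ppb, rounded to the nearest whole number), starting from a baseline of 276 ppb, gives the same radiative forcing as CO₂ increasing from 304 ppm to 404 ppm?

CO₂ forcing: 5.27 × ln(404/304) = 5.27 × 0.284387 = 1.49872 W/m².
Set 0.120(√M − √276) = 1.49872: √M = 1.49872/0.120 + √276 = 12.4893 + 16.6132 = 29.1025.
M = (29.1025)² = 846.96 ppb.

M ≈ 847 ppb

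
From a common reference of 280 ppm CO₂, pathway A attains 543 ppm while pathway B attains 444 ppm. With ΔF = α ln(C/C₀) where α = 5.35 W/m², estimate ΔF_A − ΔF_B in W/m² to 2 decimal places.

ΔF_A = 5.35 ln(543/280) = 5.35 × 0.66232 = 3.5434 W/m².
ΔF_B = 5.35 ln(444/280) = 5.35 × 0.46103 = 2.4665 W/m².
Difference: 3.5434 − 2.4665 = 1.0769 W/m².

ΔF_A − ΔF_B = 1.08 W/m²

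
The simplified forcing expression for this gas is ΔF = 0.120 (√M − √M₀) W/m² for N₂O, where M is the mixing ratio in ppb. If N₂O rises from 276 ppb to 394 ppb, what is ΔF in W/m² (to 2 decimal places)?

N₂O: 0.120 × (√394 − √276) = 0.120 × (19.8494 − 16.6132) = 0.120 × 3.2362 = 0.3883 W/m².

ΔF = 0.39 W/m²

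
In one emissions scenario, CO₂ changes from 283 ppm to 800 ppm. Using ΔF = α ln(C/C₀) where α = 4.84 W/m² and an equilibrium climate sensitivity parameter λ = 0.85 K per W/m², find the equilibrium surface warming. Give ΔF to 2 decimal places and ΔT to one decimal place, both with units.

ΔF = 5.03 W/m²; ΔT = 4.3 K

CO₂: 4.84 × ln(800/283) = 4.84 × ln(2.82686) = 4.84 × 1.03917 = 5.0296 W/m².
ΔT = λ ΔF = 0.85 × 5.03 = 4.2755 K.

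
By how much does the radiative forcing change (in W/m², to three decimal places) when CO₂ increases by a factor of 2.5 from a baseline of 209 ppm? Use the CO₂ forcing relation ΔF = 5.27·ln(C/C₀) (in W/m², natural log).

Because the forcing depends only on the ratio C/C₀, the initial concentration does not enter.
ΔF = 5.27 × ln(2.5) = 5.27 × 0.91629 = 4.8288 W/m².

ΔF = 4.829 W/m²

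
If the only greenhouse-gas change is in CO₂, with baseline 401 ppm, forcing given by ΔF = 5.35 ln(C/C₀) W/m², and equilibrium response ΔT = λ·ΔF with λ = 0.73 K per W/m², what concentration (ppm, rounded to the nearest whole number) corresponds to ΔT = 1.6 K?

Required forcing: ΔF = ΔT/λ = 1.6/0.73 = 2.1918 W/m².
Then ln(C/401) = ΔF/5.35 = 2.1918/5.35 = 0.40968.
So C = 401 × e^0.40968 = 401 × 1.50634 = 604.04 ppm.

C ≈ 604 ppm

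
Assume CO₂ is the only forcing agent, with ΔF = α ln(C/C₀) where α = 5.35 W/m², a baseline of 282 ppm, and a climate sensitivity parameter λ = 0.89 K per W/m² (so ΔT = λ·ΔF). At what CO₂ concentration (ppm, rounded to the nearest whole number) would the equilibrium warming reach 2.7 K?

Required forcing: ΔF = ΔT/λ = 2.7/0.89 = 3.0337 W/m².
Then ln(C/282) = ΔF/5.35 = 3.0337/5.35 = 0.56705.
So C = 282 × e^0.56705 = 282 × 1.76306 = 497.18 ppm.

C ≈ 497 ppm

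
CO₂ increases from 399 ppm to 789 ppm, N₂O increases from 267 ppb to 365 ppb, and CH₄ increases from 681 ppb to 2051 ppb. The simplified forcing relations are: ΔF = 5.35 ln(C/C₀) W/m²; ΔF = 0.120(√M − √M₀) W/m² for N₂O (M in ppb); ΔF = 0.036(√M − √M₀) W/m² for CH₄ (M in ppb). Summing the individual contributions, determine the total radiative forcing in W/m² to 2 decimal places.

CO₂: 5.35 × ln(789/399) = 5.35 × ln(1.97744) = 5.35 × 0.68180 = 3.6476 W/m².
N₂O: 0.120 × (√365 − √267) = 0.120 × (19.1050 − 16.3401) = 0.120 × 2.7649 = 0.3318 W/m².
CH₄: 0.036 × (√2051 − √681) = 0.036 × (45.2880 − 26.0960) = 0.036 × 19.1920 = 0.6909 W/m².
Total ΔF = 3.6476 + 0.3318 + 0.6909 = 4.6703 W/m².

ΔF = 4.67 W/m²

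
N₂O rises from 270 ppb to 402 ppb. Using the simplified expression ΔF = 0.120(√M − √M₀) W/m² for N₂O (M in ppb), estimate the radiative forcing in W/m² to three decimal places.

ΔF = 0.434 W/m²

N₂O: 0.120 × (√402 − √270) = 0.120 × (20.0499 − 16.4317) = 0.120 × 3.6182 = 0.4342 W/m².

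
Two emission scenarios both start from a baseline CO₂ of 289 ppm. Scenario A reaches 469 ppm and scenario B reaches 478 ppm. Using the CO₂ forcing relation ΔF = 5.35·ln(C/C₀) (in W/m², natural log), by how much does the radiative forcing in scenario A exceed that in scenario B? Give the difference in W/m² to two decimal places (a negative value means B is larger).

ΔF_A = 5.35 ln(469/289) = 5.35 × 0.48418 = 2.5904 W/m².
ΔF_B = 5.35 ln(478/289) = 5.35 × 0.50318 = 2.6920 W/m².
Difference: 2.5904 − 2.6920 = -0.1016 W/m².

ΔF_A − ΔF_B = -0.10 W/m²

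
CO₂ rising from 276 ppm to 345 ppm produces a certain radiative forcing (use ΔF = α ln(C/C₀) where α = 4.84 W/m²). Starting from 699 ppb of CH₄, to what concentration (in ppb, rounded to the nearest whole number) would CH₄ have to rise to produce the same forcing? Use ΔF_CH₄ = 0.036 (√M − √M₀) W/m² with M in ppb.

M ≈ 3185 ppb

CO₂ forcing: 4.84 × ln(345/276) = 4.84 × 0.223144 = 1.08002 W/m².
Set 0.036(√M − √699) = 1.08002: √M = 1.08002/0.036 + √699 = 30.0006 + 26.4386 = 56.4392.
M = (56.4392)² = 3185.38 ppb.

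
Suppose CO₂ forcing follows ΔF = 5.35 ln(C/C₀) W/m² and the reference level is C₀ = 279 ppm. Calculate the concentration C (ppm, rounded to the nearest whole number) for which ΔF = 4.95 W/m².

C ≈ 704 ppm

Set 5.35 ln(C/279) = 4.95, so ln(C/279) = 4.95/5.35 = 0.92523.
Then C/279 = e^0.92523 = 2.52245, giving C = 279 × 2.52245 = 703.76 ppm.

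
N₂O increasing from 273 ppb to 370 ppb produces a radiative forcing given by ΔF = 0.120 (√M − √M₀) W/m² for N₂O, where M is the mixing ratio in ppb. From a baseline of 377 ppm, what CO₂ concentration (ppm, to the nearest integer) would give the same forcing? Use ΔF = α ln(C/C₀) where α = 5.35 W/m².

C ≈ 401 ppm

N₂O forcing: 0.120 × (√370 − √273) = 0.120 × (19.2354 − 16.5227) = 0.120 × 2.7127 = 0.32552 W/m².
Set 5.35 ln(C/377) = 0.32552: ln(C/377) = 0.32552/5.35 = 0.06084, so C = 377 × e^0.06084 = 377 × 1.06273 = 400.65 ppm.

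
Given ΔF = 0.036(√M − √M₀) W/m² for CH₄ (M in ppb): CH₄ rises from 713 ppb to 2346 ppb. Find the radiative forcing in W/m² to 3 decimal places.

ΔF = 0.782 W/m²

CH₄: 0.036 × (√2346 − √713) = 0.036 × (48.4355 − 26.7021) = 0.036 × 21.7334 = 0.7824 W/m².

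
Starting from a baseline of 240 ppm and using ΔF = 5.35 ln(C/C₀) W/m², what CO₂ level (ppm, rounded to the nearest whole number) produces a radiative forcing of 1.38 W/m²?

Set 5.35 ln(C/240) = 1.38, so ln(C/240) = 1.38/5.35 = 0.25794.
Then C/240 = e^0.25794 = 1.29426, giving C = 240 × 1.29426 = 310.62 ppm.

C ≈ 311 ppm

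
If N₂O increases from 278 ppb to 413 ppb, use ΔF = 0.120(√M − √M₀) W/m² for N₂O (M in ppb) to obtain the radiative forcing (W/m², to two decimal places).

N₂O: 0.120 × (√413 − √278) = 0.120 × (20.3224 − 16.6733) = 0.120 × 3.6491 = 0.4379 W/m².

ΔF = 0.44 W/m²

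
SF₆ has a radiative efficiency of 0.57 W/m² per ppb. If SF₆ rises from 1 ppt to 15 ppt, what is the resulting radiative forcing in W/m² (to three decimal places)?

ΔF = 0.008 W/m²

SF₆: Δ = 15 − 1 = 14 ppt = 0.014 ppb; ΔF = 0.57 × 0.014 = 0.0080 W/m².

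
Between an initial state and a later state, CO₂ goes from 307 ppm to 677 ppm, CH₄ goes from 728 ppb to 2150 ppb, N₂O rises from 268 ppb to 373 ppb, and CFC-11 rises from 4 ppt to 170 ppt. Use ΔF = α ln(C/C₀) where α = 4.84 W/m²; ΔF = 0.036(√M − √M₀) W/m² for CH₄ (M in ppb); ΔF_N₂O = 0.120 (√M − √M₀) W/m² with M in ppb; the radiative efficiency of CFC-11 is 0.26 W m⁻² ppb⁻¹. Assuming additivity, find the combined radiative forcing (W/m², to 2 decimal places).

CO₂: 4.84 × ln(677/307) = 4.84 × ln(2.20521) = 4.84 × 0.79082 = 3.8276 W/m².
CH₄: 0.036 × (√2150 − √728) = 0.036 × (46.3681 − 26.9815) = 0.036 × 19.3866 = 0.6979 W/m².
N₂O: 0.120 × (√373 − √268) = 0.120 × (19.3132 − 16.3707) = 0.120 × 2.9425 = 0.3531 W/m².
CFC-11: Δ = 170 − 4 = 166 ppt = 0.166 ppb; ΔF = 0.26 × 0.166 = 0.0432 W/m².
Total ΔF = 3.8276 + 0.6979 + 0.3531 + 0.0432 = 4.9218 W/m².

ΔF = 4.92 W/m²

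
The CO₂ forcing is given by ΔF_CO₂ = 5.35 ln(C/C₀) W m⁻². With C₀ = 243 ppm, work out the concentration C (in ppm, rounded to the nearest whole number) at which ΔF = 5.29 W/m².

C ≈ 653 ppm

Set 5.35 ln(C/243) = 5.29, so ln(C/243) = 5.29/5.35 = 0.98879.
Then C/243 = e^0.98879 = 2.68798, giving C = 243 × 2.68798 = 653.18 ppm.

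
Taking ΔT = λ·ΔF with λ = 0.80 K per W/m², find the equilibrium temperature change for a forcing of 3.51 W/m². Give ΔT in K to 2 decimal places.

ΔT = λ ΔF = 0.80 × 3.51 = 2.8080 K.

ΔT = 2.81 K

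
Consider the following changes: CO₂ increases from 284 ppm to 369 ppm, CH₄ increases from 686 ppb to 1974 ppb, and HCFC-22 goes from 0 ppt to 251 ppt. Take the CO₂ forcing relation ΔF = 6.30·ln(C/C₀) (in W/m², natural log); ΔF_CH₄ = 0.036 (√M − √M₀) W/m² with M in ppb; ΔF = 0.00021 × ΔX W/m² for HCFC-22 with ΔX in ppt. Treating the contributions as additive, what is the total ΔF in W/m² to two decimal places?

ΔF = 2.36 W/m²

CO₂: 6.30 × ln(369/284) = 6.30 × ln(1.29930) = 6.30 × 0.26183 = 1.6495 W/m².
CH₄: 0.036 × (√1974 − √686) = 0.036 × (44.4297 − 26.1916) = 0.036 × 18.2381 = 0.6566 W/m².
HCFC-22: ΔF = 0.00021 × (251 − 0) = 0.00021 × 251 = 0.0527 W/m².
Total ΔF = 1.6495 + 0.6566 + 0.0527 = 2.3588 W/m².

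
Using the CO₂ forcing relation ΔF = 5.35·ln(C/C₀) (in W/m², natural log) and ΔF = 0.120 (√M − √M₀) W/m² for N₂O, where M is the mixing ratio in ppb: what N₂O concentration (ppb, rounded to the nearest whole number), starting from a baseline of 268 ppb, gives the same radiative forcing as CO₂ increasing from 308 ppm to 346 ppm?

CO₂ forcing: 5.35 × ln(346/308) = 5.35 × 0.116339 = 0.62241 W/m².
Set 0.120(√M − √268) = 0.62241: √M = 0.62241/0.120 + √268 = 5.1868 + 16.3707 = 21.5575.
M = (21.5575)² = 464.73 ppb.

M ≈ 465 ppb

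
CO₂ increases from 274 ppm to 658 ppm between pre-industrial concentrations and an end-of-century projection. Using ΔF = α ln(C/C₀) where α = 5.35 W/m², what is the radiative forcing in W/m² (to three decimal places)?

ΔF = 4.687 W/m²

CO₂ absorption bands are partially saturated, so forcing scales with the logarithm of the concentration ratio.
CO₂: 5.35 × ln(658/274) = 5.35 × ln(2.40146) = 5.35 × 0.87608 = 4.6870 W/m².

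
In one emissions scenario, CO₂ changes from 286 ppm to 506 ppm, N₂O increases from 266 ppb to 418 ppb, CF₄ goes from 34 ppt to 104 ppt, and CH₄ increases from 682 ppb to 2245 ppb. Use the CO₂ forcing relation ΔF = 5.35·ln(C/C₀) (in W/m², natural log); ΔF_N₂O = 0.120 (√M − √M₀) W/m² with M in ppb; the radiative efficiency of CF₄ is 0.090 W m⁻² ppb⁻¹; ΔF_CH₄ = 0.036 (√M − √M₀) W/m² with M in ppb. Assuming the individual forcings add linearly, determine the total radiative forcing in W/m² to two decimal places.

ΔF = 4.32 W/m²

CO₂: 5.35 × ln(506/286) = 5.35 × ln(1.76923) = 5.35 × 0.57054 = 3.0524 W/m².
N₂O: 0.120 × (√418 − √266) = 0.120 × (20.4450 − 16.3095) = 0.120 × 4.1355 = 0.4963 W/m².
CF₄: Δ = 104 − 34 = 70 ppt = 0.070 ppb; ΔF = 0.090 × 0.070 = 0.0063 W/m².
CH₄: 0.036 × (√2245 − √682) = 0.036 × (47.3814 − 26.1151) = 0.036 × 21.2663 = 0.7656 W/m².
Total ΔF = 3.0524 + 0.4963 + 0.0063 + 0.7656 = 4.3206 W/m².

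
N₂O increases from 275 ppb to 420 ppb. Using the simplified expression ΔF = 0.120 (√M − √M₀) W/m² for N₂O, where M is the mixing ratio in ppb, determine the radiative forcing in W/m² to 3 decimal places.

ΔF = 0.469 W/m²

N₂O: 0.120 × (√420 − √275) = 0.120 × (20.4939 − 16.5831) = 0.120 × 3.9108 = 0.4693 W/m².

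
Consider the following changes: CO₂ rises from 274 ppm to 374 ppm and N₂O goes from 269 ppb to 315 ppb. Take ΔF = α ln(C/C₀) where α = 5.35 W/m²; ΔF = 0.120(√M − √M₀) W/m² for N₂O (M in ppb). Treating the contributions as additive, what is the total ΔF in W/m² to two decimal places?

ΔF = 1.83 W/m²

CO₂: 5.35 × ln(374/274) = 5.35 × ln(1.36496) = 5.35 × 0.31113 = 1.6645 W/m².
N₂O: 0.120 × (√315 − √269) = 0.120 × (17.7482 − 16.4012) = 0.120 × 1.3470 = 0.1616 W/m².
Total ΔF = 1.6645 + 0.1616 = 1.8261 W/m².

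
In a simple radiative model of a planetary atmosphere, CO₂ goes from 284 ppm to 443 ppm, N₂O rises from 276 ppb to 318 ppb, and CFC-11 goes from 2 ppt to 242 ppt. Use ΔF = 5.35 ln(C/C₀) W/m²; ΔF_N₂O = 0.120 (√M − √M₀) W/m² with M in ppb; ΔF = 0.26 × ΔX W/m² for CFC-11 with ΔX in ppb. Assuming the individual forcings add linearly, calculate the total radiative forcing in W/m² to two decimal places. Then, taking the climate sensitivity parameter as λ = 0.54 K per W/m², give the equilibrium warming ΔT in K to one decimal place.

CO₂: 5.35 × ln(443/284) = 5.35 × ln(1.55986) = 5.35 × 0.44460 = 2.3786 W/m².
N₂O: 0.120 × (√318 − √276) = 0.120 × (17.8326 − 16.6132) = 0.120 × 1.2194 = 0.1463 W/m².
CFC-11: Δ = 242 − 2 = 240 ppt = 0.240 ppb; ΔF = 0.26 × 0.240 = 0.0624 W/m².
Total ΔF = 2.3786 + 0.1463 + 0.0624 = 2.5873 W/m².
ΔT = λ ΔF = 0.54 × 2.59 = 1.3986 K.

ΔF = 2.59 W/m²; ΔT = 1.4 K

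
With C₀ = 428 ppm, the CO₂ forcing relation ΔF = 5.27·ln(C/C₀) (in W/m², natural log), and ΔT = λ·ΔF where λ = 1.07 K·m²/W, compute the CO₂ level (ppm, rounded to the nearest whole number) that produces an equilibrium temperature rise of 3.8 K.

Required forcing: ΔF = ΔT/λ = 3.8/1.07 = 3.5514 W/m².
Then ln(C/428) = ΔF/5.27 = 3.5514/5.27 = 0.67389.
So C = 428 × e^0.67389 = 428 × 1.96185 = 839.67 ppm.

C ≈ 840 ppm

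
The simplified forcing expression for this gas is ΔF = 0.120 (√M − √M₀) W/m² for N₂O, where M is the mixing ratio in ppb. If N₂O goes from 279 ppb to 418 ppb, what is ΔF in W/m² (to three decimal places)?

ΔF = 0.449 W/m²

N₂O: 0.120 × (√418 − √279) = 0.120 × (20.4450 − 16.7033) = 0.120 × 3.7417 = 0.4490 W/m².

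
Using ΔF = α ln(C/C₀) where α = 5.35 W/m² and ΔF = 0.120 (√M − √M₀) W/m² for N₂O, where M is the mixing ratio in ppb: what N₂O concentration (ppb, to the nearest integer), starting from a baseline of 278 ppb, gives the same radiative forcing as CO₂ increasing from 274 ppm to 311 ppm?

CO₂ forcing: 5.35 × ln(311/274) = 5.35 × 0.126665 = 0.67766 W/m².
Set 0.120(√M − √278) = 0.67766: √M = 0.67766/0.120 + √278 = 5.6472 + 16.6733 = 22.3205.
M = (22.3205)² = 498.20 ppb.

M ≈ 498 ppb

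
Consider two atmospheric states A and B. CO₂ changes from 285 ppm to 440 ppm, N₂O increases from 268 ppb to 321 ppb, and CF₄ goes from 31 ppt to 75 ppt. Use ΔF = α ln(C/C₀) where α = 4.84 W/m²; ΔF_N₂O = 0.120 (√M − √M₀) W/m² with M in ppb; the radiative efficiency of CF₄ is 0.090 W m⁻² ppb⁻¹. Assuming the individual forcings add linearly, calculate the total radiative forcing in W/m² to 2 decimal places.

CO₂: 4.84 × ln(440/285) = 4.84 × ln(1.54386) = 4.84 × 0.43429 = 2.1020 W/m².
N₂O: 0.120 × (√321 − √268) = 0.120 × (17.9165 − 16.3707) = 0.120 × 1.5458 = 0.1855 W/m².
CF₄: Δ = 75 − 31 = 44 ppt = 0.044 ppb; ΔF = 0.090 × 0.044 = 0.0040 W/m².
Total ΔF = 2.1020 + 0.1855 + 0.0040 = 2.2915 W/m².

ΔF = 2.29 W/m²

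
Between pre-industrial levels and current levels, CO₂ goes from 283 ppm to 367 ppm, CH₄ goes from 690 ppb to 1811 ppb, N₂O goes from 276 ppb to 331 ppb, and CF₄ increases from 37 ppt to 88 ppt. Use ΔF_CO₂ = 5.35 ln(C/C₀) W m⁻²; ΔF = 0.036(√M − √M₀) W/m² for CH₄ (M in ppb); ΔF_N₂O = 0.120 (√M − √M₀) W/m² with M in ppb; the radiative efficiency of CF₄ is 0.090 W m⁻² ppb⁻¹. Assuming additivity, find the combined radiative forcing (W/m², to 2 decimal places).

CO₂: 5.35 × ln(367/283) = 5.35 × ln(1.29682) = 5.35 × 0.25992 = 1.3906 W/m².
CH₄: 0.036 × (√1811 − √690) = 0.036 × (42.5558 − 26.2679) = 0.036 × 16.2879 = 0.5864 W/m².
N₂O: 0.120 × (√331 − √276) = 0.120 × (18.1934 − 16.6132) = 0.120 × 1.5802 = 0.1896 W/m².
CF₄: Δ = 88 − 37 = 51 ppt = 0.051 ppb; ΔF = 0.090 × 0.051 = 0.0046 W/m².
Total ΔF = 1.3906 + 0.5864 + 0.1896 + 0.0046 = 2.1712 W/m².

ΔF = 2.17 W/m²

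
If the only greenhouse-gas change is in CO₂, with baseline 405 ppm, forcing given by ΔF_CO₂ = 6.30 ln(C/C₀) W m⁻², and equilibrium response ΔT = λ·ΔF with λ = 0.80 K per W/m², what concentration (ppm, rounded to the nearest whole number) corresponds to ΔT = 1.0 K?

C ≈ 494 ppm

Required forcing: ΔF = ΔT/λ = 1.0/0.80 = 1.2500 W/m².
Then ln(C/405) = ΔF/6.30 = 1.2500/6.30 = 0.19841.
So C = 405 × e^0.19841 = 405 × 1.21946 = 493.88 ppm.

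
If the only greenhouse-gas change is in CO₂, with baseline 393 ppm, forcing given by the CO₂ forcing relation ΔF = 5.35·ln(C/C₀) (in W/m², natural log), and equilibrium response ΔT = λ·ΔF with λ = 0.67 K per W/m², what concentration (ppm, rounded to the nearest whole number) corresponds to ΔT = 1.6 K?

Required forcing: ΔF = ΔT/λ = 1.6/0.67 = 2.3881 W/m².
Then ln(C/393) = ΔF/5.35 = 2.3881/5.35 = 0.44637.
So C = 393 × e^0.44637 = 393 × 1.56263 = 614.11 ppm.

C ≈ 614 ppm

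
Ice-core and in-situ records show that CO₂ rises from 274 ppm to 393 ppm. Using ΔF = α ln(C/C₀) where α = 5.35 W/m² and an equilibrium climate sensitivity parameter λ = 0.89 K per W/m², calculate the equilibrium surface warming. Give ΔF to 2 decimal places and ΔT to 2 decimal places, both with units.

ΔF = 1.93 W/m²; ΔT = 1.72 K

CO₂: 5.35 × ln(393/274) = 5.35 × ln(1.43431) = 5.35 × 0.36068 = 1.9296 W/m².
ΔT = λ ΔF = 0.89 × 1.93 = 1.7177 K.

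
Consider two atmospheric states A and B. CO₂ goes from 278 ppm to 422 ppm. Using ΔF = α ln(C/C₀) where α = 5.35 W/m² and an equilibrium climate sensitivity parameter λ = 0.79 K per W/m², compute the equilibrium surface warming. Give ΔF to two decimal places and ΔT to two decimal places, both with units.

ΔF = 2.23 W/m²; ΔT = 1.76 K

CO₂: 5.35 × ln(422/278) = 5.35 × ln(1.51799) = 5.35 × 0.41739 = 2.2330 W/m².
ΔT = λ ΔF = 0.79 × 2.23 = 1.7617 K.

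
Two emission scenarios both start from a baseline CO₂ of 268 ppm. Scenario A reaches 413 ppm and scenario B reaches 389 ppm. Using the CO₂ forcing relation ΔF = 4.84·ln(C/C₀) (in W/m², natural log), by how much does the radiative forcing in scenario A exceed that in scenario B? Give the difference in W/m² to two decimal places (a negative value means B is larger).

ΔF_A = 4.84 ln(413/268) = 4.84 × 0.43246 = 2.0931 W/m².
ΔF_B = 4.84 ln(389/268) = 4.84 × 0.37259 = 1.8033 W/m².
Difference: 2.0931 − 1.8033 = 0.2898 W/m².

ΔF_A − ΔF_B = 0.29 W/m²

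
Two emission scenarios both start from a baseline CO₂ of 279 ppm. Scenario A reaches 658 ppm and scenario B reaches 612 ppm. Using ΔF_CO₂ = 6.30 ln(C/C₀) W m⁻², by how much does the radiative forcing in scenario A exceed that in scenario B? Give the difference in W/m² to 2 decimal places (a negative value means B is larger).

ΔF_A = 6.30 ln(658/279) = 6.30 × 0.85799 = 5.4053 W/m².
ΔF_B = 6.30 ln(612/279) = 6.30 × 0.78552 = 4.9488 W/m².
Difference: 5.4053 − 4.9488 = 0.4565 W/m².

ΔF_A − ΔF_B = 0.46 W/m²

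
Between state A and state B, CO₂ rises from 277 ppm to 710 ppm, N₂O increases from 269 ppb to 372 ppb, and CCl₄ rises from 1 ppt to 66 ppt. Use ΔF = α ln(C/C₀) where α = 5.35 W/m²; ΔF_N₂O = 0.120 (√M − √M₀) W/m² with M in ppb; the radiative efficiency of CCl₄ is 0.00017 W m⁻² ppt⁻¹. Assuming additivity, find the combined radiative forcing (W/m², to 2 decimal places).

ΔF = 5.39 W/m²

CO₂: 5.35 × ln(710/277) = 5.35 × ln(2.56318) = 5.35 × 0.94125 = 5.0357 W/m².
N₂O: 0.120 × (√372 − √269) = 0.120 × (19.2873 − 16.4012) = 0.120 × 2.8861 = 0.3463 W/m².
CCl₄: ΔF = 0.00017 × (66 − 1) = 0.00017 × 65 = 0.0111 W/m².
Total ΔF = 5.0357 + 0.3463 + 0.0111 = 5.3931 W/m².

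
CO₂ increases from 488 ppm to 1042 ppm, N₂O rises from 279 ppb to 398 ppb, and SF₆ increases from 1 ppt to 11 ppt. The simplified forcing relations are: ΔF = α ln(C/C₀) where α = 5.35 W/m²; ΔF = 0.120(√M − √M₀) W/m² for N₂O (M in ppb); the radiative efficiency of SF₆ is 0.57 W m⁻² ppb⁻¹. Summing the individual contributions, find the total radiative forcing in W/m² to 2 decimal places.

ΔF = 4.45 W/m²

CO₂: 5.35 × ln(1042/488) = 5.35 × ln(2.13525) = 5.35 × 0.75858 = 4.0584 W/m².
N₂O: 0.120 × (√398 − √279) = 0.120 × (19.9499 − 16.7033) = 0.120 × 3.2466 = 0.3896 W/m².
SF₆: Δ = 11 − 1 = 10 ppt = 0.010 ppb; ΔF = 0.57 × 0.010 = 0.0057 W/m².
Total ΔF = 4.0584 + 0.3896 + 0.0057 = 4.4537 W/m².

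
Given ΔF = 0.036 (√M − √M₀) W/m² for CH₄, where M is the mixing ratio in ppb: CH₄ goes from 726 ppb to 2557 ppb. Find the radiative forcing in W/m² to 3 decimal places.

CH₄: 0.036 × (√2557 − √726) = 0.036 × (50.5668 − 26.9444) = 0.036 × 23.6224 = 0.8504 W/m².

ΔF = 0.850 W/m²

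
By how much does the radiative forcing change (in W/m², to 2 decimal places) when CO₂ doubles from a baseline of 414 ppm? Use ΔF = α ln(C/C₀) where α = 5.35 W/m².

Because the forcing depends only on the ratio C/C₀, the initial concentration does not enter.
ΔF = 5.35 × ln(2) = 5.35 × 0.69315 = 3.7084 W/m².

ΔF = 3.71 W/m²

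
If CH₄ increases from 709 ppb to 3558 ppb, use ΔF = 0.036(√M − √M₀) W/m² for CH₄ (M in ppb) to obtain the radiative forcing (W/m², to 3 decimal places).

CH₄: 0.036 × (√3558 − √709) = 0.036 × (59.6490 − 26.6271) = 0.036 × 33.0219 = 1.1888 W/m².

ΔF = 1.189 W/m²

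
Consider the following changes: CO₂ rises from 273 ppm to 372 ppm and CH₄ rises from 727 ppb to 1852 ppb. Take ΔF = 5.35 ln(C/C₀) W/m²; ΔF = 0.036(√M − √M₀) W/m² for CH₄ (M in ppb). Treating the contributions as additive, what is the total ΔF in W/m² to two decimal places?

CO₂: 5.35 × ln(372/273) = 5.35 × ln(1.36264) = 5.35 × 0.30942 = 1.6554 W/m².
CH₄: 0.036 × (√1852 − √727) = 0.036 × (43.0349 − 26.9629) = 0.036 × 16.0720 = 0.5786 W/m².
Total ΔF = 1.6554 + 0.5786 = 2.2340 W/m².

ΔF = 2.23 W/m²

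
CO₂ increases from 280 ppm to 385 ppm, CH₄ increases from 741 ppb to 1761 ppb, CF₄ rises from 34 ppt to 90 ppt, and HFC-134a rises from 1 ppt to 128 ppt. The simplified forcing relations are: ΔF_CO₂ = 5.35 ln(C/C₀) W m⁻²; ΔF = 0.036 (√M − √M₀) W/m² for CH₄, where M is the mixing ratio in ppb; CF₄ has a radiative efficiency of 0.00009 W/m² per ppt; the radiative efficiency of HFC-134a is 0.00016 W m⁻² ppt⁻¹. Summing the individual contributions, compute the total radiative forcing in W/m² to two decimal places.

ΔF = 2.26 W/m²

CO₂: 5.35 × ln(385/280) = 5.35 × ln(1.37500) = 5.35 × 0.31845 = 1.7037 W/m².
CH₄: 0.036 × (√1761 − √741) = 0.036 × (41.9643 − 27.2213) = 0.036 × 14.7430 = 0.5307 W/m².
CF₄: ΔF = 0.00009 × (90 − 34) = 0.00009 × 56 = 0.0050 W/m².
HFC-134a: ΔF = 0.00016 × (128 − 1) = 0.00016 × 127 = 0.0203 W/m².
Total ΔF = 1.7037 + 0.5307 + 0.0050 + 0.0203 = 2.2597 W/m².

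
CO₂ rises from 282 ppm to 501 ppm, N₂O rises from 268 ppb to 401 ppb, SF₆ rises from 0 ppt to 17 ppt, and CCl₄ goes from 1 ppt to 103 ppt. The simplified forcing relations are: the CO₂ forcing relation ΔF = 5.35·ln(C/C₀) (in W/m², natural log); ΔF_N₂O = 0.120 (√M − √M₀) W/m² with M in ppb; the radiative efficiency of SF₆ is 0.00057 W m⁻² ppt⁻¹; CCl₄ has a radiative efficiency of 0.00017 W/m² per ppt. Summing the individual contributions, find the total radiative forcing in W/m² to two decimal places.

ΔF = 3.54 W/m²

CO₂: 5.35 × ln(501/282) = 5.35 × ln(1.77660) = 5.35 × 0.57470 = 3.0746 W/m².
N₂O: 0.120 × (√401 − √268) = 0.120 × (20.0250 − 16.3707) = 0.120 × 3.6543 = 0.4385 W/m².
SF₆: ΔF = 0.00057 × (17 − 0) = 0.00057 × 17 = 0.0097 W/m².
CCl₄: ΔF = 0.00017 × (103 − 1) = 0.00017 × 102 = 0.0173 W/m².
Total ΔF = 3.0746 + 0.4385 + 0.0097 + 0.0173 = 3.5401 W/m².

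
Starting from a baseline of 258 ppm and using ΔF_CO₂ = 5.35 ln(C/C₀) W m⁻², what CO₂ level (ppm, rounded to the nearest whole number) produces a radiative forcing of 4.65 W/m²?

Set 5.35 ln(C/258) = 4.65, so ln(C/258) = 4.65/5.35 = 0.86916.
Then C/258 = e^0.86916 = 2.38491, giving C = 258 × 2.38491 = 615.31 ppm.

C ≈ 615 ppm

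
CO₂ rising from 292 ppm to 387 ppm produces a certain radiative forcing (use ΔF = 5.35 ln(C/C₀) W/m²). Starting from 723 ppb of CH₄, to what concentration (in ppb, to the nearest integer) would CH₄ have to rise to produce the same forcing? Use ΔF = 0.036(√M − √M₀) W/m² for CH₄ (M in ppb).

M ≈ 4726 ppb

CO₂ forcing: 5.35 × ln(387/292) = 5.35 × 0.281671 = 1.50694 W/m².
Set 0.036(√M − √723) = 1.50694: √M = 1.50694/0.036 + √723 = 41.8594 + 26.8887 = 68.7481.
M = (68.7481)² = 4726.30 ppb.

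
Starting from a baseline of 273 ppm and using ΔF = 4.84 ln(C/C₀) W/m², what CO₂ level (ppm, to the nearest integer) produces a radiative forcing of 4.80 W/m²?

C ≈ 736 ppm

Set 4.84 ln(C/273) = 4.80, so ln(C/273) = 4.80/4.84 = 0.99174.
Then C/273 = e^0.99174 = 2.69592, giving C = 273 × 2.69592 = 735.99 ppm.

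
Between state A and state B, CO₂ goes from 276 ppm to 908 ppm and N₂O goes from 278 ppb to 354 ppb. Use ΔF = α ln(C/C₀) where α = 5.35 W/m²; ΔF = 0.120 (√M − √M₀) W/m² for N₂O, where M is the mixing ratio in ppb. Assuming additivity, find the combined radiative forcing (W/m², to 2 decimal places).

CO₂: 5.35 × ln(908/276) = 5.35 × ln(3.28986) = 5.35 × 1.19085 = 6.3710 W/m².
N₂O: 0.120 × (√354 − √278) = 0.120 × (18.8149 − 16.6733) = 0.120 × 2.1416 = 0.2570 W/m².
Total ΔF = 6.3710 + 0.2570 = 6.6280 W/m².

ΔF = 6.63 W/m²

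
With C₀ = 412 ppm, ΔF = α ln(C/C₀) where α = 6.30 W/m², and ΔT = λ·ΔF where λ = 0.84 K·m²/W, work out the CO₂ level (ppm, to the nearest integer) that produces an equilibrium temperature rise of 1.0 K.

C ≈ 498 ppm

Required forcing: ΔF = ΔT/λ = 1.0/0.84 = 1.1905 W/m².
Then ln(C/412) = ΔF/6.30 = 1.1905/6.30 = 0.18897.
So C = 412 × e^0.18897 = 412 × 1.20800 = 497.70 ppm.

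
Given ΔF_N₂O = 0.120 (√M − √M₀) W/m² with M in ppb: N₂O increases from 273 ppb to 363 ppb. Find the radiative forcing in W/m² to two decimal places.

N₂O: 0.120 × (√363 − √273) = 0.120 × (19.0526 − 16.5227) = 0.120 × 2.5299 = 0.3036 W/m².

ΔF = 0.30 W/m²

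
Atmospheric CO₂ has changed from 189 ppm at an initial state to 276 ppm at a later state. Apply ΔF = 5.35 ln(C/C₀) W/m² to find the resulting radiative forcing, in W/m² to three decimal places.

ΔF = 2.026 W/m²

CO₂: 5.35 × ln(276/189) = 5.35 × ln(1.46032) = 5.35 × 0.37866 = 2.0258 W/m².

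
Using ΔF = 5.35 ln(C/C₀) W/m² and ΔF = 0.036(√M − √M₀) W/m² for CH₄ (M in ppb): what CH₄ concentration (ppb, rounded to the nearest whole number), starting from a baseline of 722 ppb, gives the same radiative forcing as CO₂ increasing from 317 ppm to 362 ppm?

M ≈ 2171 ppb

CO₂ forcing: 5.35 × ln(362/317) = 5.35 × 0.132742 = 0.71017 W/m².
Set 0.036(√M − √722) = 0.71017: √M = 0.71017/0.036 + √722 = 19.7269 + 26.8701 = 46.5970.
M = (46.5970)² = 2171.28 ppb.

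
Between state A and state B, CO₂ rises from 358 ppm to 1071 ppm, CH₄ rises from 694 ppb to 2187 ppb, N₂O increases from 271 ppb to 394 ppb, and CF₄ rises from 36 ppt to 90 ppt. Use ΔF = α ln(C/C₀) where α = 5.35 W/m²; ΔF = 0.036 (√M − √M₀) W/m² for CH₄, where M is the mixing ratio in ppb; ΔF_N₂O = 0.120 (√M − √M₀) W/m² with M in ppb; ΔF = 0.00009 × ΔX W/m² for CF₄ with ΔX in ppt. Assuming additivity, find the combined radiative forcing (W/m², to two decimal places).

CO₂: 5.35 × ln(1071/358) = 5.35 × ln(2.99162) = 5.35 × 1.09582 = 5.8626 W/m².
CH₄: 0.036 × (√2187 − √694) = 0.036 × (46.7654 − 26.3439) = 0.036 × 20.4215 = 0.7352 W/m².
N₂O: 0.120 × (√394 − √271) = 0.120 × (19.8494 − 16.4621) = 0.120 × 3.3873 = 0.4065 W/m².
CF₄: ΔF = 0.00009 × (90 − 36) = 0.00009 × 54 = 0.0049 W/m².
Total ΔF = 5.8626 + 0.7352 + 0.4065 + 0.0049 = 7.0092 W/m².

ΔF = 7.01 W/m²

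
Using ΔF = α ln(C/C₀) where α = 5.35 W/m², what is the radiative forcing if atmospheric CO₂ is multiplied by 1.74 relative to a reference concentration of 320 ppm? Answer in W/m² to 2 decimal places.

ΔF = 2.96 W/m²

Because the forcing depends only on the ratio C/C₀, the initial concentration does not enter.
ΔF = 5.35 × ln(1.74) = 5.35 × 0.55389 = 2.9633 W/m².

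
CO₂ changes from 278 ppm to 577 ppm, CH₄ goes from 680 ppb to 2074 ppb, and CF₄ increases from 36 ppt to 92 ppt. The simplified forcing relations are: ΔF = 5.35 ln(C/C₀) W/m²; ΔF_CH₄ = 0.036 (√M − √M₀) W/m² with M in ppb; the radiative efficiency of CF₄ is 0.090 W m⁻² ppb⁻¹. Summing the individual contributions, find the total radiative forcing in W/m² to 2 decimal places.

ΔF = 4.61 W/m²

CO₂: 5.35 × ln(577/278) = 5.35 × ln(2.07554) = 5.35 × 0.73022 = 3.9067 W/m².
CH₄: 0.036 × (√2074 − √680) = 0.036 × (45.5412 − 26.0768) = 0.036 × 19.4644 = 0.7007 W/m².
CF₄: Δ = 92 − 36 = 56 ppt = 0.056 ppb; ΔF = 0.090 × 0.056 = 0.0050 W/m².
Total ΔF = 3.9067 + 0.7007 + 0.0050 = 4.6124 W/m².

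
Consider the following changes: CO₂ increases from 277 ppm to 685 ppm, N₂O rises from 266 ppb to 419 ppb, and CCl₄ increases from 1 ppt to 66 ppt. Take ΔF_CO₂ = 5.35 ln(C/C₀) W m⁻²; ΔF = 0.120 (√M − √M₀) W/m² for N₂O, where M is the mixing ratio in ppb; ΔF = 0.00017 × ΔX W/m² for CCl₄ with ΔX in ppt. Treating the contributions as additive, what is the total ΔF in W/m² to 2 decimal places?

CO₂: 5.35 × ln(685/277) = 5.35 × ln(2.47292) = 5.35 × 0.90540 = 4.8439 W/m².
N₂O: 0.120 × (√419 − √266) = 0.120 × (20.4695 − 16.3095) = 0.120 × 4.1600 = 0.4992 W/m².
CCl₄: ΔF = 0.00017 × (66 − 1) = 0.00017 × 65 = 0.0111 W/m².
Total ΔF = 4.8439 + 0.4992 + 0.0111 = 5.3542 W/m².

ΔF = 5.35 W/m²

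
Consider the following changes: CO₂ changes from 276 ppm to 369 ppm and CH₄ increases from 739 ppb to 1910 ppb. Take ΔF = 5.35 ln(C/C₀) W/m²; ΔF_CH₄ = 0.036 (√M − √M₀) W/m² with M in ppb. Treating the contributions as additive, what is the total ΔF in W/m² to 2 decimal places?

ΔF = 2.15 W/m²

CO₂: 5.35 × ln(369/276) = 5.35 × ln(1.33696) = 5.35 × 0.29040 = 1.5536 W/m².
CH₄: 0.036 × (√1910 − √739) = 0.036 × (43.7035 − 27.1846) = 0.036 × 16.5189 = 0.5947 W/m².
Total ΔF = 1.5536 + 0.5947 = 2.1483 W/m².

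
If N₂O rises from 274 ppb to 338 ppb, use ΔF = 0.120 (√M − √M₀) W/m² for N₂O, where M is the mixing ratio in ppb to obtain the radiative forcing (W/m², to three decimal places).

ΔF = 0.220 W/m²

N₂O: 0.120 × (√338 − √274) = 0.120 × (18.3848 − 16.5529) = 0.120 × 1.8319 = 0.2198 W/m².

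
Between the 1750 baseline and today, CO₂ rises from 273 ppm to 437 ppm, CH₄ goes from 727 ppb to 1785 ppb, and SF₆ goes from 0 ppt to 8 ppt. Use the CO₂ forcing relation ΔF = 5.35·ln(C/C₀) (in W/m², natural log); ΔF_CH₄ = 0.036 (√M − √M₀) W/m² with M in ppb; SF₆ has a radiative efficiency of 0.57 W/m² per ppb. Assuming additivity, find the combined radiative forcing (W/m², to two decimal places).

CO₂: 5.35 × ln(437/273) = 5.35 × ln(1.60073) = 5.35 × 0.47046 = 2.5170 W/m².
CH₄: 0.036 × (√1785 − √727) = 0.036 × (42.2493 − 26.9629) = 0.036 × 15.2864 = 0.5503 W/m².
SF₆: Δ = 8 − 0 = 8 ppt = 0.008 ppb; ΔF = 0.57 × 0.008 = 0.0046 W/m².
Total ΔF = 2.5170 + 0.5503 + 0.0046 = 3.0719 W/m².

ΔF = 3.07 W/m²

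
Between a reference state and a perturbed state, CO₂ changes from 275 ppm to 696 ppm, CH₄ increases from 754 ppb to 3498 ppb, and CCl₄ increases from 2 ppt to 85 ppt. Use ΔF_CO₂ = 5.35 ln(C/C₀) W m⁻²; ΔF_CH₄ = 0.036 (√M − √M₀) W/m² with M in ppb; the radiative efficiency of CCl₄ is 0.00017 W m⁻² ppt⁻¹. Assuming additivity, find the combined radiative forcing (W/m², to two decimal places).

ΔF = 6.12 W/m²

CO₂: 5.35 × ln(696/275) = 5.35 × ln(2.53091) = 5.35 × 0.92858 = 4.9679 W/m².
CH₄: 0.036 × (√3498 − √754) = 0.036 × (59.1439 − 27.4591) = 0.036 × 31.6848 = 1.1407 W/m².
CCl₄: ΔF = 0.00017 × (85 − 2) = 0.00017 × 83 = 0.0141 W/m².
Total ΔF = 4.9679 + 1.1407 + 0.0141 = 6.1227 W/m².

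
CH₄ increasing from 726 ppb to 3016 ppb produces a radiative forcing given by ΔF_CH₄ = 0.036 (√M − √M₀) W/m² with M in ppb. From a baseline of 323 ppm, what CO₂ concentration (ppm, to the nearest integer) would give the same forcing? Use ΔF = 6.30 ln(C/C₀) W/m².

C ≈ 379 ppm

CH₄ forcing: 0.036 × (√3016 − √726) = 0.036 × (54.9181 − 26.9444) = 0.036 × 27.9737 = 1.00705 W/m².
Set 6.30 ln(C/323) = 1.00705: ln(C/323) = 1.00705/6.30 = 0.15985, so C = 323 × e^0.15985 = 323 × 1.17333 = 378.99 ppm.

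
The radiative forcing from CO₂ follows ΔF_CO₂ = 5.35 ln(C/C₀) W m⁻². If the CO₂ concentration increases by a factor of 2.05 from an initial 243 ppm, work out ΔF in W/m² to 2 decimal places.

Because the forcing depends only on the ratio C/C₀, the initial concentration does not enter.
ΔF = 5.35 × ln(2.05) = 5.35 × 0.71784 = 3.8404 W/m².

ΔF = 3.84 W/m²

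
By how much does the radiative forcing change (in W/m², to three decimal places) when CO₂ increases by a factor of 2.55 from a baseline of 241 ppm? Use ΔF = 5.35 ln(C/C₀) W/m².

Because the forcing depends only on the ratio C/C₀, the initial concentration does not enter.
ΔF = 5.35 × ln(2.55) = 5.35 × 0.93609 = 5.0081 W/m².

ΔF = 5.008 W/m²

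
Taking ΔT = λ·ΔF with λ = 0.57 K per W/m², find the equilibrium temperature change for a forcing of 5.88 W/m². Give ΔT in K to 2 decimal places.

ΔT = 3.35 K

ΔT = λ ΔF = 0.57 × 5.88 = 3.3516 K.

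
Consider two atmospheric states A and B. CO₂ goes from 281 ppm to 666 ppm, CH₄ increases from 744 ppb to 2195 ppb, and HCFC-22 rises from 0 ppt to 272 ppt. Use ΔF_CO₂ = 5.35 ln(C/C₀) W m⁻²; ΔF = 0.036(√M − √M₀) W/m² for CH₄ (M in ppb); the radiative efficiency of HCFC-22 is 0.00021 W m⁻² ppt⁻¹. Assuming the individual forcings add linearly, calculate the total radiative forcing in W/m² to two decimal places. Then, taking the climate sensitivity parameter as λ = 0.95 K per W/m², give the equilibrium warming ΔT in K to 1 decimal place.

ΔF = 5.38 W/m²; ΔT = 5.1 K

CO₂: 5.35 × ln(666/281) = 5.35 × ln(2.37011) = 5.35 × 0.86294 = 4.6167 W/m².
CH₄: 0.036 × (√2195 − √744) = 0.036 × (46.8508 − 27.2764) = 0.036 × 19.5744 = 0.7047 W/m².
HCFC-22: ΔF = 0.00021 × (272 − 0) = 0.00021 × 272 = 0.0571 W/m².
Total ΔF = 4.6167 + 0.7047 + 0.0571 = 5.3785 W/m².
ΔT = λ ΔF = 0.95 × 5.38 = 5.1110 K.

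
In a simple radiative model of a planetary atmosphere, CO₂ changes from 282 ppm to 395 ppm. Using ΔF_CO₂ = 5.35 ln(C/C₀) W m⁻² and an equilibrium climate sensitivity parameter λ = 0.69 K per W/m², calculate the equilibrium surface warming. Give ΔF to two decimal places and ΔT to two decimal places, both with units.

CO₂: 5.35 × ln(395/282) = 5.35 × ln(1.40071) = 5.35 × 0.33698 = 1.8028 W/m².
ΔT = λ ΔF = 0.69 × 1.80 = 1.2420 K.

ΔF = 1.80 W/m²; ΔT = 1.24 K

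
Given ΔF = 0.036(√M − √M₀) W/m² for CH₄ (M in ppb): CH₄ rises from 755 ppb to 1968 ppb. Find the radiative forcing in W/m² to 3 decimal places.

CH₄: 0.036 × (√1968 − √755) = 0.036 × (44.3621 − 27.4773) = 0.036 × 16.8848 = 0.6079 W/m².

ΔF = 0.608 W/m²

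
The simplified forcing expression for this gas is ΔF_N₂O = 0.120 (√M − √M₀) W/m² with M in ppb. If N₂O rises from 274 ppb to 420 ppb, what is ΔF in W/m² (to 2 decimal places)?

N₂O: 0.120 × (√420 − √274) = 0.120 × (20.4939 − 16.5529) = 0.120 × 3.9410 = 0.4729 W/m².

ΔF = 0.47 W/m²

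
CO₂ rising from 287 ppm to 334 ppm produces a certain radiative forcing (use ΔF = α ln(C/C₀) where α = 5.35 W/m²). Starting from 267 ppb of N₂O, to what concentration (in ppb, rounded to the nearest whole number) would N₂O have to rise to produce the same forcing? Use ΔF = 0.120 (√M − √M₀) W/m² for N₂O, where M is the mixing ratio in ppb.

M ≈ 534 ppb

CO₂ forcing: 5.35 × ln(334/287) = 5.35 × 0.151659 = 0.81138 W/m².
Set 0.120(√M − √267) = 0.81138: √M = 0.81138/0.120 + √267 = 6.7615 + 16.3401 = 23.1016.
M = (23.1016)² = 533.68 ppb.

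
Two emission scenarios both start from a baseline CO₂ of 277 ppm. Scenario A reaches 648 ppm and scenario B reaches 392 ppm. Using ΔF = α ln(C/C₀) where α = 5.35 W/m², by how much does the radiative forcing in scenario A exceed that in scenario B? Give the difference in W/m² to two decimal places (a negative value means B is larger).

ΔF_A = 5.35 ln(648/277) = 5.35 × 0.84987 = 4.5468 W/m².
ΔF_B = 5.35 ln(392/277) = 5.35 × 0.34724 = 1.8577 W/m².
Difference: 4.5468 − 1.8577 = 2.6891 W/m².

ΔF_A − ΔF_B = 2.69 W/m²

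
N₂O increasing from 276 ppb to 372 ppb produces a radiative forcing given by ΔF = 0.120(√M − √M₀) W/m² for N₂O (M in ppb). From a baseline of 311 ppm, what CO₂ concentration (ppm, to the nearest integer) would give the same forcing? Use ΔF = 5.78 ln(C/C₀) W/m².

C ≈ 329 ppm

N₂O forcing: 0.120 × (√372 − √276) = 0.120 × (19.2873 − 16.6132) = 0.120 × 2.6741 = 0.32089 W/m².
Set 5.78 ln(C/311) = 0.32089: ln(C/311) = 0.32089/5.78 = 0.05552, so C = 311 × e^0.05552 = 311 × 1.05709 = 328.75 ppm.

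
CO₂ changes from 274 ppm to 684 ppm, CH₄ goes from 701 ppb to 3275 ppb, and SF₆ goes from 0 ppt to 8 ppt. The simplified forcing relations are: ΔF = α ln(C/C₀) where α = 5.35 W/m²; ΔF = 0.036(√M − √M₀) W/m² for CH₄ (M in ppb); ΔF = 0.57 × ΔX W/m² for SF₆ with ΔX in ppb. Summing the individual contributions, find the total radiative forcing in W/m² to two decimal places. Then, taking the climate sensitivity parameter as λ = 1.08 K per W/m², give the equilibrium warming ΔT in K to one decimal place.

ΔF = 6.01 W/m²; ΔT = 6.5 K

CO₂: 5.35 × ln(684/274) = 5.35 × ln(2.49635) = 5.35 × 0.91483 = 4.8943 W/m².
CH₄: 0.036 × (√3275 − √701) = 0.036 × (57.2276 − 26.4764) = 0.036 × 30.7512 = 1.1070 W/m².
SF₆: Δ = 8 − 0 = 8 ppt = 0.008 ppb; ΔF = 0.57 × 0.008 = 0.0046 W/m².
Total ΔF = 4.8943 + 1.1070 + 0.0046 = 6.0059 W/m².
ΔT = λ ΔF = 1.08 × 6.01 = 6.4908 K.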